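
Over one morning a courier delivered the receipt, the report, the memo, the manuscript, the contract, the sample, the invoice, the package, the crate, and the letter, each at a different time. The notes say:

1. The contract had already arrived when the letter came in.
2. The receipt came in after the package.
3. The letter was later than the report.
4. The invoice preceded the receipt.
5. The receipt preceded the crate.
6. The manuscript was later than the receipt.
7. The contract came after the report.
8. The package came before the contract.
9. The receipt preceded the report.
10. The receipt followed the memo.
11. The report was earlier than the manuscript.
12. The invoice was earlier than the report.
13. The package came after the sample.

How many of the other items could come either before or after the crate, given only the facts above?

4

Forced before the crate: the invoice, the memo, the package, the receipt, and the sample.
That leaves the contract, the letter, the manuscript, and the report with no forced order relative to the crate — 4.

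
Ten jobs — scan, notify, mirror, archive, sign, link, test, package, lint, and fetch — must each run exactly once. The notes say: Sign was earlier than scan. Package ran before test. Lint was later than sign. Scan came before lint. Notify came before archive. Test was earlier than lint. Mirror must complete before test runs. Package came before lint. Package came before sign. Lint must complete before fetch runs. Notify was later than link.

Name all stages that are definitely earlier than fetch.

lint, mirror, package, scan, sign, test

Directly stated before fetch: lint.
Mirror reaches fetch via mirror → test → lint → fetch.
Package reaches fetch via package → lint → fetch.
Scan reaches fetch via scan → lint → fetch.
Likewise sign and test each reach fetch by chaining the stated constraints.
No chain forces archive (or any of the others) ahead of fetch.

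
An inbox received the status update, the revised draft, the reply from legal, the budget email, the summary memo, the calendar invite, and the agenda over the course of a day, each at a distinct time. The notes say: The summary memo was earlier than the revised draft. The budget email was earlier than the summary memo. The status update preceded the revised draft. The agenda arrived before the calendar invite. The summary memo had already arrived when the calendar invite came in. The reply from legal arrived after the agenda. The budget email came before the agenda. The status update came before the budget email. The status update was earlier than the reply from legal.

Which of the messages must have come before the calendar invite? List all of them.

Directly stated before the calendar invite: the agenda and the summary memo.
The budget email reaches the calendar invite via the budget email → the summary memo → the calendar invite.
The status update reaches the calendar invite via the status update → the budget email → the summary memo → the calendar invite.

the agenda, the budget email, the status update, the summary memo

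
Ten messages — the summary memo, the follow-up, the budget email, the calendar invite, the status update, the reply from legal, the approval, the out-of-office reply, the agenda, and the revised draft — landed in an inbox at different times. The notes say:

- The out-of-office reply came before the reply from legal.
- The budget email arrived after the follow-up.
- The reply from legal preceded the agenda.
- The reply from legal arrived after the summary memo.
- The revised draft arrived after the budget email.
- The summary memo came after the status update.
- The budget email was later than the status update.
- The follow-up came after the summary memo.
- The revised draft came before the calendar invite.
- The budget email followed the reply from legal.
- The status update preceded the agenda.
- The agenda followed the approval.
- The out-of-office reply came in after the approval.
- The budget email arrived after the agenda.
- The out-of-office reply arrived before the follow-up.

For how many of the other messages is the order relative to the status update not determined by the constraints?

Forced after the status update: the agenda, the budget email, the calendar invite, the follow-up, the reply from legal, the revised draft, and the summary memo.
That leaves the approval and the out-of-office reply with no forced order relative to the status update — 2.

2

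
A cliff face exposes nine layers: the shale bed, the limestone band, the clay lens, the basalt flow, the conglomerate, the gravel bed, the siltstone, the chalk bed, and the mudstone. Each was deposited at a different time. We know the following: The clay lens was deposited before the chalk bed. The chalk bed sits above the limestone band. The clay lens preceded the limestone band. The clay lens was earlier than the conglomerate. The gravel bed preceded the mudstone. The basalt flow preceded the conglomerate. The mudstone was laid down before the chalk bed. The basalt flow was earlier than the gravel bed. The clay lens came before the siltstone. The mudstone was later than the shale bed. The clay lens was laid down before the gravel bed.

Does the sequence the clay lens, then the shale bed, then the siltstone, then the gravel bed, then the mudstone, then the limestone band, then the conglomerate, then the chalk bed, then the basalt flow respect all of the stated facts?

The constraints require the basalt flow before the gravel bed, but in the proposed sequence the gravel bed appears ahead of the basalt flow. That one violation is enough.

no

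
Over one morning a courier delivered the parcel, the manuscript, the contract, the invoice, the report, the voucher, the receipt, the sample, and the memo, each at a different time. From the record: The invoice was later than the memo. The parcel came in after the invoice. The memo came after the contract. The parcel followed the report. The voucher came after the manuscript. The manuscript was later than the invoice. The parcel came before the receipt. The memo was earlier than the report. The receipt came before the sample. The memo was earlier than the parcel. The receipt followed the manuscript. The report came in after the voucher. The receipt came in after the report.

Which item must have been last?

the sample

Every other item has a chain of constraints placing it before the sample, so the sample is last.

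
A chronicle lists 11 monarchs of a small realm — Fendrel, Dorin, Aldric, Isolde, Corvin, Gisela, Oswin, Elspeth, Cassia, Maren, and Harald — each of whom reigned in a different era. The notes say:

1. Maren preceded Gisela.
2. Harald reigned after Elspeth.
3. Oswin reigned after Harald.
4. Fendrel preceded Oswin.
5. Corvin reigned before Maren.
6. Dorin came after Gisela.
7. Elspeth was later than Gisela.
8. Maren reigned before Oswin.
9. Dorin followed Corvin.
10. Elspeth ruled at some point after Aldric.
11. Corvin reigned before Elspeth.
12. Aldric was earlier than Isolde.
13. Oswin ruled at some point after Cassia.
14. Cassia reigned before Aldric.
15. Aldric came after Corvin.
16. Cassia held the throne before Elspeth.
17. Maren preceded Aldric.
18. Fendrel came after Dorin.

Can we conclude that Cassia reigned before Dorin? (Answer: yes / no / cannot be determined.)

cannot be determined

No chain of stated constraints runs from Cassia to Dorin, and none runs from Dorin to Cassia either.
So the relative order of Cassia and Dorin is not fixed by the given facts.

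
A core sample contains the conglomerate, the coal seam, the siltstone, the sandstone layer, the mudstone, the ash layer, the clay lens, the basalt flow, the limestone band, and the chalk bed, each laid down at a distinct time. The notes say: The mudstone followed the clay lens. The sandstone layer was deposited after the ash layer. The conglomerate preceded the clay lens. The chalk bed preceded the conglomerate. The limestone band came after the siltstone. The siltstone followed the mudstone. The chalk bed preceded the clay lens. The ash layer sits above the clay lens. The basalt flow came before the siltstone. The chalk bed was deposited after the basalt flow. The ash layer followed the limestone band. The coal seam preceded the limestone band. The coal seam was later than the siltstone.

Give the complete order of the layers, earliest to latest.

The constraints fix every adjacent pair, so only one ordering works:
the basalt flow → the chalk bed → the conglomerate → the clay lens → the mudstone → the siltstone → the coal seam → the limestone band → the ash layer → the sandstone layer.

the basalt flow, the chalk bed, the conglomerate, the clay lens, the mudstone, the siltstone, the coal seam, the limestone band, the ash layer, the sandstone layer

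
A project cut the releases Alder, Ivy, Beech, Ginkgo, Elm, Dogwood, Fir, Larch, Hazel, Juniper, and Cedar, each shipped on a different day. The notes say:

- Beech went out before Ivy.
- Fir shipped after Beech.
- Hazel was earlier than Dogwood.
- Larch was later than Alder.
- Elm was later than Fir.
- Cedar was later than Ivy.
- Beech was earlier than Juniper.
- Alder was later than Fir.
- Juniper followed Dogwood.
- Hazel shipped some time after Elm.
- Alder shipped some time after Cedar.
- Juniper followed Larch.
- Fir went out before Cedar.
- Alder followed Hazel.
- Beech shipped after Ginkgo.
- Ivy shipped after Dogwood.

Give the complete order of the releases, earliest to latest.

Ginkgo, Beech, Fir, Elm, Hazel, Dogwood, Ivy, Cedar, Alder, Larch, Juniper

The constraints fix every adjacent pair, so only one ordering works:
Ginkgo → Beech → Fir → Elm → Hazel → Dogwood → Ivy → Cedar → Alder → Larch → Juniper.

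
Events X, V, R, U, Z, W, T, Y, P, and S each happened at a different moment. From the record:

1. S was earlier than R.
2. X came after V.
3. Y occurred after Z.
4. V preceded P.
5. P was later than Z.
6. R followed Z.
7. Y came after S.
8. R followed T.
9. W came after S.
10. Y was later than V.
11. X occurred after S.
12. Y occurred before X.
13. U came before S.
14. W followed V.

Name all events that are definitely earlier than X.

S, U, V, Y, Z

Directly stated before X: S, V, and Y.
U reaches X via U → S → X.
Z reaches X via Z → Y → X.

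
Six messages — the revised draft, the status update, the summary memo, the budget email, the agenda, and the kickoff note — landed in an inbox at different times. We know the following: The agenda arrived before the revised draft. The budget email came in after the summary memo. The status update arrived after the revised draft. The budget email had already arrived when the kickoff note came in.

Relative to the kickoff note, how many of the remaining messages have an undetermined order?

Forced before the kickoff note: the budget email and the summary memo.
That leaves the agenda, the revised draft, and the status update with no forced order relative to the kickoff note — 3.

3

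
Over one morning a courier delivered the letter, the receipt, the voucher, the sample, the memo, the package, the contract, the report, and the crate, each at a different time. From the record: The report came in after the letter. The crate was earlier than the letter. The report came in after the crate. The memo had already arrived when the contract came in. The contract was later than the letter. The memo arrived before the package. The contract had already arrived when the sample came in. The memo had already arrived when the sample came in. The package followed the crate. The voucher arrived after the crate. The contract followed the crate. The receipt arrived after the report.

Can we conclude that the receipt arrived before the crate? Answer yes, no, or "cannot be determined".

no

Tracing the constraints gives the crate → the report → the receipt, so the crate must come before the receipt.
That means the receipt cannot be before the crate.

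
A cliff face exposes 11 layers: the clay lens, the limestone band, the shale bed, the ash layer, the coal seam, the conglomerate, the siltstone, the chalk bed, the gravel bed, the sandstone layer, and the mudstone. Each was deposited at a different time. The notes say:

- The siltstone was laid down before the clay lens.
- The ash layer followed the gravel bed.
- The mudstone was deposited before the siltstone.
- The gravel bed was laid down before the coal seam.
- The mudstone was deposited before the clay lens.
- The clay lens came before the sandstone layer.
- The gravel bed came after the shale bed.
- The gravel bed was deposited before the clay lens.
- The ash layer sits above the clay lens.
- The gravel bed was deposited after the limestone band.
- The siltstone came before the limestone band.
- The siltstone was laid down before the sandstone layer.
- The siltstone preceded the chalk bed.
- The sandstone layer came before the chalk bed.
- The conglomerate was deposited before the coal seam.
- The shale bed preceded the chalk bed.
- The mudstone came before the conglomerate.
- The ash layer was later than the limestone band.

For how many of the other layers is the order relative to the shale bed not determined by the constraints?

4

Forced after the shale bed: the ash layer, the chalk bed, the clay lens, the coal seam, the gravel bed, and the sandstone layer.
That leaves the conglomerate, the limestone band, the mudstone, and the siltstone with no forced order relative to the shale bed — 4.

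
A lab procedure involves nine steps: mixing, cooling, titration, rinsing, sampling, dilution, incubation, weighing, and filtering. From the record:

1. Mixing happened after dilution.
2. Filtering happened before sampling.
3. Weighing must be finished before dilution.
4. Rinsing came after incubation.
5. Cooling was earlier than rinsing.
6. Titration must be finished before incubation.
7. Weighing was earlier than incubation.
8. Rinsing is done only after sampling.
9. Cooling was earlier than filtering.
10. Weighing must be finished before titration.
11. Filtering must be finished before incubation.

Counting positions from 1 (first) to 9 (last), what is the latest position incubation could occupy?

Incubation must come before rinsing — 1 step forced after it.
Everything else can be placed before incubation in some valid order, so incubation can sit as late as position 9 − 1 = 8.

8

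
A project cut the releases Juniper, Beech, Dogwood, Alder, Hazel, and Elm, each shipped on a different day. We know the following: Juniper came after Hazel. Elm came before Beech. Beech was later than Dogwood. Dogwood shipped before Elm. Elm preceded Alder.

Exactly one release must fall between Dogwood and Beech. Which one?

Elm

Tracing the constraints gives Dogwood → Elm → Beech, so Elm sits after Dogwood and before Beech.
No other release is forced both after Dogwood and before Beech.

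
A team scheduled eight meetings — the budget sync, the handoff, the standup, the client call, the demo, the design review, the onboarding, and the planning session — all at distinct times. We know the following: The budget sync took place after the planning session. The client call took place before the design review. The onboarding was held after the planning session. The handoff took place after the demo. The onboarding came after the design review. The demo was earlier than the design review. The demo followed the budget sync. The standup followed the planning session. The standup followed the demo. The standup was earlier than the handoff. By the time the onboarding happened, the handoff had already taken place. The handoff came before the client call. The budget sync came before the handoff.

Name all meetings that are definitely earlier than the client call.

Directly stated before the client call: the handoff.
The budget sync reaches the client call via the budget sync → the handoff → the client call.
The demo reaches the client call via the demo → the handoff → the client call.
The planning session reaches the client call via the planning session → the budget sync → the handoff → the client call.
Likewise the standup reaches the client call by chaining the stated constraints.
No chain forces the onboarding (or any of the others) ahead of the client call.

the budget sync, the demo, the handoff, the planning session, the standup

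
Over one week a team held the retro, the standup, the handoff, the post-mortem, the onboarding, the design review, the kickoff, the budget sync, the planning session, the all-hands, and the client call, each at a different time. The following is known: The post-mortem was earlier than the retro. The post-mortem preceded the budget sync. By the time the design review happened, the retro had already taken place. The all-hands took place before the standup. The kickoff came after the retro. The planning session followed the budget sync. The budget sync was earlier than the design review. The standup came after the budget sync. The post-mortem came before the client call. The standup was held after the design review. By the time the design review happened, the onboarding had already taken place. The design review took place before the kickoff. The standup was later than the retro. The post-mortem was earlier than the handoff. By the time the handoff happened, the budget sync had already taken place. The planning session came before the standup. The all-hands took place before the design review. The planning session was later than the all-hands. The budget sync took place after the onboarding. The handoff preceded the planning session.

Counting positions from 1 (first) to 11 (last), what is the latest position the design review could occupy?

9

The design review must come before the kickoff and the standup — 2 meetings forced after it.
Everything else can be placed before the design review in some valid order, so the design review can sit as late as position 11 − 2 = 9.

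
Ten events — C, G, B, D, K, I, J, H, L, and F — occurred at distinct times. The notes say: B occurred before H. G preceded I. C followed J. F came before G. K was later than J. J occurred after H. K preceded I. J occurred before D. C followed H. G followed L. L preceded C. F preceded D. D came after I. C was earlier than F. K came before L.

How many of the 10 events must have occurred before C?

Directly stated before C: H, J, and L.
B reaches C via B → H → C.
K reaches C via K → L → C.
No chain forces F (or any of the others) ahead of C.
That's B, H, J, K, and L — 5 in all.

5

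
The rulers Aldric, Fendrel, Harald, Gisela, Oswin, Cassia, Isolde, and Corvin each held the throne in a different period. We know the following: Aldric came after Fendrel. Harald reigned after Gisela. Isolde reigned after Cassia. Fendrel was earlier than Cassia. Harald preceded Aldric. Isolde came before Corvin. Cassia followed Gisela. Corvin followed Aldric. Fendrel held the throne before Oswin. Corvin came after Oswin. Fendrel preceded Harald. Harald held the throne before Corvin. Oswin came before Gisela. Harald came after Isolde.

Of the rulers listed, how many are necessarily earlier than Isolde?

4

Directly stated before Isolde: Cassia.
Fendrel reaches Isolde via Fendrel → Cassia → Isolde.
Gisela reaches Isolde via Gisela → Cassia → Isolde.
Oswin reaches Isolde via Oswin → Gisela → Cassia → Isolde.
That's Cassia, Fendrel, Gisela, and Oswin — 4 in all.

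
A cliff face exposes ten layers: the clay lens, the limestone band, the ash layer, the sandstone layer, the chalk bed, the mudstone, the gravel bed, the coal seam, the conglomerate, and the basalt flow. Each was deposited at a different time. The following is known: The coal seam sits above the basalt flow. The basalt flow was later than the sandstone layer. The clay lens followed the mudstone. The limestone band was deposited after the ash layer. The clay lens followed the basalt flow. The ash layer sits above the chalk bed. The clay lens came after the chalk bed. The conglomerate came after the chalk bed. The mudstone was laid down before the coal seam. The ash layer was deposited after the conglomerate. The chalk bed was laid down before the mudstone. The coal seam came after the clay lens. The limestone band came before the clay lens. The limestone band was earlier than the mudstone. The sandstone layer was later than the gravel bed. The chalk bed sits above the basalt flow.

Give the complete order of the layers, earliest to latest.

The constraints fix every adjacent pair, so only one ordering works:
the gravel bed → the sandstone layer → the basalt flow → the chalk bed → the conglomerate → the ash layer → the limestone band → the mudstone → the clay lens → the coal seam.

the gravel bed, the sandstone layer, the basalt flow, the chalk bed, the conglomerate, the ash layer, the limestone band, the mudstone, the clay lens, the coal seam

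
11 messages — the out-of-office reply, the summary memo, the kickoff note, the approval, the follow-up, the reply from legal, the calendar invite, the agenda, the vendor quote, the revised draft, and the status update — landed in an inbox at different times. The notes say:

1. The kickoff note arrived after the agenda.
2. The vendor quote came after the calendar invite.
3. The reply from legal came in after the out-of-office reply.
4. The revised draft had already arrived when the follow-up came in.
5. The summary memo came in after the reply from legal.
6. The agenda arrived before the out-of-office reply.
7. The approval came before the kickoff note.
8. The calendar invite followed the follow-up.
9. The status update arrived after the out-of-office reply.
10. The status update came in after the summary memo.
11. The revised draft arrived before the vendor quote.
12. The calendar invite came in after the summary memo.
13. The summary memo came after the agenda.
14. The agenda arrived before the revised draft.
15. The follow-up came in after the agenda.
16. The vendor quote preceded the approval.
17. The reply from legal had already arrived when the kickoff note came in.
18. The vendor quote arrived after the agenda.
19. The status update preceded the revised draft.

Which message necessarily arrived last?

Every other message has a chain of constraints placing it before the kickoff note, so the kickoff note is last.

the kickoff note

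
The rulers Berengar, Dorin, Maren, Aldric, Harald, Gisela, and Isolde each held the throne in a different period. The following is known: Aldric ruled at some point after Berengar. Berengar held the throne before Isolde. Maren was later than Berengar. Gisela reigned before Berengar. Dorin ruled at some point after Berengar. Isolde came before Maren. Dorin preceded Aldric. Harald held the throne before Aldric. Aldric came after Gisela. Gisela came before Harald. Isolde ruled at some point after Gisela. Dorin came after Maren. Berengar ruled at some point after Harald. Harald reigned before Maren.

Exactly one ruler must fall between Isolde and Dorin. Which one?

Tracing the constraints gives Isolde → Maren → Dorin, so Maren sits after Isolde and before Dorin.
No other ruler is forced both after Isolde and before Dorin.

Maren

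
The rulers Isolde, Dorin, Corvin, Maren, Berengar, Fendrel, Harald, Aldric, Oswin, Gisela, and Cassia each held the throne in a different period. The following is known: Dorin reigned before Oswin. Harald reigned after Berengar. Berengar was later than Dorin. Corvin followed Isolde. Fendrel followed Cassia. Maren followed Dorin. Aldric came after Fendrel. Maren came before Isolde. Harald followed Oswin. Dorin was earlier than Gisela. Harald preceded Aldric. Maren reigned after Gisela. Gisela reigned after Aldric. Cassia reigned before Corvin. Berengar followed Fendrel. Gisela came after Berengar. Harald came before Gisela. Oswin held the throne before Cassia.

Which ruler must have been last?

Corvin

Every other ruler has a chain of constraints placing them before Corvin, so Corvin is last.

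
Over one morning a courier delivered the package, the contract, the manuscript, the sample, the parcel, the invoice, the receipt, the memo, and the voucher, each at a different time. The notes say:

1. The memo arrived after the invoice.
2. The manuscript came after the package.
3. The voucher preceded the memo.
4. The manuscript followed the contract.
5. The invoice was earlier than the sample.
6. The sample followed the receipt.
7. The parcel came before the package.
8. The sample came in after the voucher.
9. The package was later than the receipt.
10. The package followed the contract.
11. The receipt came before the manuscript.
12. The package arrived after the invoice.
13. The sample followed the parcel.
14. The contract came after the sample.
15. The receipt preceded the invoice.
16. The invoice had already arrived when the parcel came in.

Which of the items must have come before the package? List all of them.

the contract, the invoice, the parcel, the receipt, the sample, the voucher

Directly stated before the package: the contract, the invoice, the parcel, and the receipt.
The sample reaches the package via the sample → the contract → the package.
The voucher reaches the package via the voucher → the sample → the contract → the package.
No chain forces the memo (or any of the others) ahead of the package.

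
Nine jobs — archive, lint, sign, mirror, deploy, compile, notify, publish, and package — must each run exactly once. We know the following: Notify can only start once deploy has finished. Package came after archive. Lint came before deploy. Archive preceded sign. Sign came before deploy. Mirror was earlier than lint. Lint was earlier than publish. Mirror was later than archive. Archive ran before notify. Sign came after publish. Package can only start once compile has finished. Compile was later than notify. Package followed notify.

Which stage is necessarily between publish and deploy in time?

sign

Tracing the constraints gives publish → sign → deploy, so sign sits after publish and before deploy.
No other stage is forced both after publish and before deploy.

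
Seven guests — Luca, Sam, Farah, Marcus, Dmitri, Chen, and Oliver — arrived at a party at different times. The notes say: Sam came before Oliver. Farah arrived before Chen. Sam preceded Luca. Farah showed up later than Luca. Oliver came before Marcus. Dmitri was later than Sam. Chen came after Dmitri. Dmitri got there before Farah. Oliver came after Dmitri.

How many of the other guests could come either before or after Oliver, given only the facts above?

3

Forced before Oliver: Dmitri and Sam; forced after Oliver: Marcus.
That leaves Chen, Farah, and Luca with no forced order relative to Oliver — 3.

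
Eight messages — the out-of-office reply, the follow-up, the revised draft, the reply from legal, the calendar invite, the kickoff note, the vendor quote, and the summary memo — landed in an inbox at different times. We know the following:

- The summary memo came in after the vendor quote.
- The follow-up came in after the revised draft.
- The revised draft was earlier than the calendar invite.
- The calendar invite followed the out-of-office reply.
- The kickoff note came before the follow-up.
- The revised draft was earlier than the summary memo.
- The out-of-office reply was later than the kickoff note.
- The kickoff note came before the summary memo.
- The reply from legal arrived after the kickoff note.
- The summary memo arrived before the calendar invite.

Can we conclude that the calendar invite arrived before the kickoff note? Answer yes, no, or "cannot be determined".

no

Tracing the constraints gives the kickoff note → the out-of-office reply → the calendar invite, so the kickoff note must come before the calendar invite.
That means the calendar invite cannot be before the kickoff note.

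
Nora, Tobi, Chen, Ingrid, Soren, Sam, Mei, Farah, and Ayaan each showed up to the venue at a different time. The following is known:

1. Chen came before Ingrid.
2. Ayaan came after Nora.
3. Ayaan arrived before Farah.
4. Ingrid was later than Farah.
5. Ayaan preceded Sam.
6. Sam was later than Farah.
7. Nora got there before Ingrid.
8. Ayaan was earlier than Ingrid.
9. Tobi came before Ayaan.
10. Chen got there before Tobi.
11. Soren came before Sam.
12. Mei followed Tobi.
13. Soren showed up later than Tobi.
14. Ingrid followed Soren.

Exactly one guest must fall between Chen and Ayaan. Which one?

Tracing the constraints gives Chen → Tobi → Ayaan, so Tobi sits after Chen and before Ayaan.
No other guest is forced both after Chen and before Ayaan.

Tobi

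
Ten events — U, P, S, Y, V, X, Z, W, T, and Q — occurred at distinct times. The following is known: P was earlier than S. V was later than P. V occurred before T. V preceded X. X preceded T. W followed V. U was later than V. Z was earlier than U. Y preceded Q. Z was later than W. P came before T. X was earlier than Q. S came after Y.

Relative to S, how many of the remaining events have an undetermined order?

Forced before S: P and Y.
That leaves Q, T, U, V, W, X, and Z with no forced order relative to S — 7.

7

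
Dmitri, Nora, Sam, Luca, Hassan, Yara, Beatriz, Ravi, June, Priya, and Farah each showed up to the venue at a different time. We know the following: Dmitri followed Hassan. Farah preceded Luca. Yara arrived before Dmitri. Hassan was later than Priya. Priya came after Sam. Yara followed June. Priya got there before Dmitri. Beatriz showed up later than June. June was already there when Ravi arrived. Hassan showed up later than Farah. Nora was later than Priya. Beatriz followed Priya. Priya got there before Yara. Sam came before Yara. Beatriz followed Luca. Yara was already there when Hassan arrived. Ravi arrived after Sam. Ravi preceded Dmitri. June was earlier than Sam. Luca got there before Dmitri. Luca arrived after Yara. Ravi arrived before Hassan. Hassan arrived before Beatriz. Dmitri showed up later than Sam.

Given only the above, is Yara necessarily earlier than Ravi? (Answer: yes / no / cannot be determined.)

cannot be determined

No chain of stated constraints runs from Yara to Ravi, and none runs from Ravi to Yara either.
So the relative order of Yara and Ravi is not fixed by the given facts.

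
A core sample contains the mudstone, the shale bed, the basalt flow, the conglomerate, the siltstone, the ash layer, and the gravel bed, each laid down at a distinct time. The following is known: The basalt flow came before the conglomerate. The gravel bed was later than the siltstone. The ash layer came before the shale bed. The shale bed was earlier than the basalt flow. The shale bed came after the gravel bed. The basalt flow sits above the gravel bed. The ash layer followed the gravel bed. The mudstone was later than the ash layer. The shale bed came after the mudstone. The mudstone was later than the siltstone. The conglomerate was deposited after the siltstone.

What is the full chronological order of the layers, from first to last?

The constraints fix every adjacent pair, so only one ordering works:
the siltstone → the gravel bed → the ash layer → the mudstone → the shale bed → the basalt flow → the conglomerate.

the siltstone, the gravel bed, the ash layer, the mudstone, the shale bed, the basalt flow, the conglomerate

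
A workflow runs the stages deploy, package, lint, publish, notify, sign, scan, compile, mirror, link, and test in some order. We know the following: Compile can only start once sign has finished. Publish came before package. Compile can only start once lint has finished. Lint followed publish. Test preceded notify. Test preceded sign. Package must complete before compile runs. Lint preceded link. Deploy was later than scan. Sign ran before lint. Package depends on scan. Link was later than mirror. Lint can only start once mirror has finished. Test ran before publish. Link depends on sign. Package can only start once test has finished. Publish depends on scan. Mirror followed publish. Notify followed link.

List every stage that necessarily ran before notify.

link, lint, mirror, publish, scan, sign, test

Directly stated before notify: link and test.
Lint reaches notify via lint → link → notify.
Mirror reaches notify via mirror → link → notify.
Publish reaches notify via publish → lint → link → notify.
Likewise scan and sign each reach notify by chaining the stated constraints.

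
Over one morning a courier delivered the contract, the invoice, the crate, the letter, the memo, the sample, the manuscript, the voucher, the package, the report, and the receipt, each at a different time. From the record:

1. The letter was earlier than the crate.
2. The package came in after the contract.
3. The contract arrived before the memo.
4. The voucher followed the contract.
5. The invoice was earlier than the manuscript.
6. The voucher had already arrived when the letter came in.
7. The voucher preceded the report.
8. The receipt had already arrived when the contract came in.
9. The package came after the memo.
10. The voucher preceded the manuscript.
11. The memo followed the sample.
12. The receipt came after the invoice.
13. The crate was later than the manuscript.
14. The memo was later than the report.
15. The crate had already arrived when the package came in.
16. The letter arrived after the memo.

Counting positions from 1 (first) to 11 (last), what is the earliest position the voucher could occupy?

4

The contract, the invoice, and the receipt must all come before the voucher — 3 forced predecessors.
Nothing else is forced ahead of the voucher, so its earliest slot is position 3 + 1 = 4.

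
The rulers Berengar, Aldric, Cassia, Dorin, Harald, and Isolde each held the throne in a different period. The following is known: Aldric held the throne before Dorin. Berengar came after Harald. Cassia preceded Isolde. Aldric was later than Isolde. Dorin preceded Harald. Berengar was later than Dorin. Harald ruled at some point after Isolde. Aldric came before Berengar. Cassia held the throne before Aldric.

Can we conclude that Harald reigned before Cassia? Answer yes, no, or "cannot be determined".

no

Tracing the constraints gives Cassia → Isolde → Harald, so Cassia must come before Harald.
That means Harald cannot be before Cassia.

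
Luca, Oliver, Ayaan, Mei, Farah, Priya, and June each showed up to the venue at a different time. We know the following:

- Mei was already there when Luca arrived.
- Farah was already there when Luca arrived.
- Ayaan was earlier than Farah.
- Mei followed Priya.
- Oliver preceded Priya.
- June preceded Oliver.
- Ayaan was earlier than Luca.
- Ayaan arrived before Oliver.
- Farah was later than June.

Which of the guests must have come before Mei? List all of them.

Directly stated before Mei: Priya.
Ayaan reaches Mei via Ayaan → Oliver → Priya → Mei.
June reaches Mei via June → Oliver → Priya → Mei.
Oliver reaches Mei via Oliver → Priya → Mei.
No chain forces Luca (or any of the others) ahead of Mei.

Ayaan, June, Oliver, Priya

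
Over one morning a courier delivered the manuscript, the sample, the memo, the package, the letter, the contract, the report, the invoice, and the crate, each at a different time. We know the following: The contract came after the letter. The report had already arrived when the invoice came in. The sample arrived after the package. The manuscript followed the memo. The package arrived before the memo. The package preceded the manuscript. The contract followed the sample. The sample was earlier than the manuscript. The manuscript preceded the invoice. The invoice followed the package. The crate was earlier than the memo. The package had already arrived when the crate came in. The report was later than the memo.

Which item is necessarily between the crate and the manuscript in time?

the memo

Tracing the constraints gives the crate → the memo → the manuscript, so the memo sits after the crate and before the manuscript.
No other item is forced both after the crate and before the manuscript.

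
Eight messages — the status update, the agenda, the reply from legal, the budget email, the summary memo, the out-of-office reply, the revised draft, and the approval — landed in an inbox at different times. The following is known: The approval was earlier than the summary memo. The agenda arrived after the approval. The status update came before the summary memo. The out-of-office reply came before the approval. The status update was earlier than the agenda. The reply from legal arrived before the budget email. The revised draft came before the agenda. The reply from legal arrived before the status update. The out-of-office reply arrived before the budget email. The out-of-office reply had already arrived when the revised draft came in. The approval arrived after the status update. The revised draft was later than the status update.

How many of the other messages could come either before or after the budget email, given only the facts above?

Forced before the budget email: the out-of-office reply and the reply from legal.
That leaves the agenda, the approval, the revised draft, the status update, and the summary memo with no forced order relative to the budget email — 5.

5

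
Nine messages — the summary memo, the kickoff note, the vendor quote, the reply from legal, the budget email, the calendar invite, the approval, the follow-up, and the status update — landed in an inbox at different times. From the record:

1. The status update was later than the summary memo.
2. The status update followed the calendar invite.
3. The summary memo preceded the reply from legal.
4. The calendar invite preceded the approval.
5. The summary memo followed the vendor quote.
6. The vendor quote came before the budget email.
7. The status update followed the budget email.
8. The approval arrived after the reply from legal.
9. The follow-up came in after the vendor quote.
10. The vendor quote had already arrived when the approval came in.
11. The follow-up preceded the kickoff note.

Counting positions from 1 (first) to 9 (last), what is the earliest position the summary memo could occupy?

The vendor quote must come before the summary memo — 1 forced predecessor.
Nothing else is forced ahead of the summary memo, so its earliest slot is position 1 + 1 = 2.

2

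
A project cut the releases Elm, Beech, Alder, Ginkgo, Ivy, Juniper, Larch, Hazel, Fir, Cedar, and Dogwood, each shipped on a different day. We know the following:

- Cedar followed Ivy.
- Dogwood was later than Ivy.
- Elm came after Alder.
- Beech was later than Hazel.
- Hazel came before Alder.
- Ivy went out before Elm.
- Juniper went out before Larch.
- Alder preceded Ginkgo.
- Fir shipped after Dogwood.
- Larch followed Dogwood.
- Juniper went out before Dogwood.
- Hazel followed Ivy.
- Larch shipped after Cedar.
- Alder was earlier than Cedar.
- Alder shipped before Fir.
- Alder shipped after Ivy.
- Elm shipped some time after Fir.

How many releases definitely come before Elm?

6

Directly stated before Elm: Alder, Fir, and Ivy.
Dogwood reaches Elm via Dogwood → Fir → Elm.
Hazel reaches Elm via Hazel → Alder → Elm.
Juniper reaches Elm via Juniper → Dogwood → Fir → Elm.
No chain forces Ginkgo (or any of the others) ahead of Elm.
That's Alder, Dogwood, Fir, Hazel, Ivy, and Juniper — 6 in all.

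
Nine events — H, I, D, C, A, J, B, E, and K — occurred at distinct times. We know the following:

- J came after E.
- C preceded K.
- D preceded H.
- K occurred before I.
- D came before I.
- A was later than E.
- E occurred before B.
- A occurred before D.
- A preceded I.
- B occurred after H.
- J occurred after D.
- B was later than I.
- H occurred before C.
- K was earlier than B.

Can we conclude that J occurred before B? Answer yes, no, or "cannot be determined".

No chain of stated constraints runs from J to B, and none runs from B to J either.
So the relative order of J and B is not fixed by the given facts.

cannot be determined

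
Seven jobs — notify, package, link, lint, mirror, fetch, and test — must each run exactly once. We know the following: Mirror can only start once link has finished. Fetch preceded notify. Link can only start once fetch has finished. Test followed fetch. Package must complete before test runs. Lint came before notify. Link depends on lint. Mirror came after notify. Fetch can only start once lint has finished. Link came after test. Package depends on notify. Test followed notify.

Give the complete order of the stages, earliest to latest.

The constraints fix every adjacent pair, so only one ordering works:
lint → fetch → notify → package → test → link → mirror.

lint, fetch, notify, package, test, link, mirror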